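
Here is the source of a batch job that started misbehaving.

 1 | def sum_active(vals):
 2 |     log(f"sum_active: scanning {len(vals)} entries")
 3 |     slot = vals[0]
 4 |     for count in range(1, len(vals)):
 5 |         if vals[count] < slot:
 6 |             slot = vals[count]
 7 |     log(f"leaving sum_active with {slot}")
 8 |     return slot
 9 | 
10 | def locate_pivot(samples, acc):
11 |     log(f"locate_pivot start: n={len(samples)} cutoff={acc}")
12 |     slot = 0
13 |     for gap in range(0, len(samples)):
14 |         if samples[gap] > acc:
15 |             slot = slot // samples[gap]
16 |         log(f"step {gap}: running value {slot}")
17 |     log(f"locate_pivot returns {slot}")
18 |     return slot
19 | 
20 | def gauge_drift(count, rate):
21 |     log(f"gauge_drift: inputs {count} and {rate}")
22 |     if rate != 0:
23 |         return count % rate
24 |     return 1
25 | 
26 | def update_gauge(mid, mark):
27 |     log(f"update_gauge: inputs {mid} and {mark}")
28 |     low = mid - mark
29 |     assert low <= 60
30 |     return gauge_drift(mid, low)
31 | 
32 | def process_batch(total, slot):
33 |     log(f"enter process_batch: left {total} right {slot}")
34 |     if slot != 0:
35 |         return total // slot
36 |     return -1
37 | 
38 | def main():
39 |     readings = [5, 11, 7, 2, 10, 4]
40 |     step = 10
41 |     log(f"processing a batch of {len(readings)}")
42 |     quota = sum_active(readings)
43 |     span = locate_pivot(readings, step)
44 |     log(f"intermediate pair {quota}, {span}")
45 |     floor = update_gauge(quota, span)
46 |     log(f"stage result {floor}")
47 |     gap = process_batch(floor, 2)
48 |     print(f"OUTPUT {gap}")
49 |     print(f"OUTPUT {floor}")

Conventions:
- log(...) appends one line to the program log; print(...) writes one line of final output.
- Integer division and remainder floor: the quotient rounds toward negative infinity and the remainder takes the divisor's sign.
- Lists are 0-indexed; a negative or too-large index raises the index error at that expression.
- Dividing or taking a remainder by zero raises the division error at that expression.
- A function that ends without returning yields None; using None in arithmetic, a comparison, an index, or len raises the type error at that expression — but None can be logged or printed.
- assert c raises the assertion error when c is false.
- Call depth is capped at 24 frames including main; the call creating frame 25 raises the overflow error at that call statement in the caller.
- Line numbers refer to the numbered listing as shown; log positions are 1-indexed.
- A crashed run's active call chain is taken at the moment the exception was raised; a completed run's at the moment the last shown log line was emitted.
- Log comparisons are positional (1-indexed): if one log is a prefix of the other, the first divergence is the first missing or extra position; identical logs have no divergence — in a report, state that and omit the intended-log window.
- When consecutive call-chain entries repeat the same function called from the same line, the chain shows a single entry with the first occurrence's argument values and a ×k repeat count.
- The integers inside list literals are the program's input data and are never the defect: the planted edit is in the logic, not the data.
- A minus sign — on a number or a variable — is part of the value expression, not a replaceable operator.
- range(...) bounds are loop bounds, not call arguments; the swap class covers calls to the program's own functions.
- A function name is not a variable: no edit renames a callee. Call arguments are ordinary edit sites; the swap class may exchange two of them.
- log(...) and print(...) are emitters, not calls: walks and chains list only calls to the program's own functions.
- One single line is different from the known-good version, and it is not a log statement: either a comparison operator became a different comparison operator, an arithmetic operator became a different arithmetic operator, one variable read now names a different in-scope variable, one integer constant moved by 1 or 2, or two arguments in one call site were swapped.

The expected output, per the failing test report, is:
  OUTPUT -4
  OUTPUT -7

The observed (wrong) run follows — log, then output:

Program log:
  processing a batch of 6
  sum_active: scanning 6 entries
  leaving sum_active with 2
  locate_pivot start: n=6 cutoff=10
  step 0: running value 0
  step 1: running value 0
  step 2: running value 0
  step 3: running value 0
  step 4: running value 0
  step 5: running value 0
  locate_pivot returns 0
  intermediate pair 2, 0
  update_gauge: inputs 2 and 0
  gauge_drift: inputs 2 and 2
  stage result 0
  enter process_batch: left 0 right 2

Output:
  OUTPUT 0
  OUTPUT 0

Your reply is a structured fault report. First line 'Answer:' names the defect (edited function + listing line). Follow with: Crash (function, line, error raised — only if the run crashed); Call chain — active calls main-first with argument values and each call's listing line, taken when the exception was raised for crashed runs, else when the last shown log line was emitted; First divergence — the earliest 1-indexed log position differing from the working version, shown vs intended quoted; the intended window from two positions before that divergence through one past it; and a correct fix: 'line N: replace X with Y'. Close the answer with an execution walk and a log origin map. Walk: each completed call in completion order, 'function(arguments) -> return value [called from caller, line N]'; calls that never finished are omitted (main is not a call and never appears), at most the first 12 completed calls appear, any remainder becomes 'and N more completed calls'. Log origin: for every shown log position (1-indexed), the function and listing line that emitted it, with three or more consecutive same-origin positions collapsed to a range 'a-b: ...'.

Answer: the defect is in locate_pivot at line 15.
Core observation: At log position 6 the runs split — shown 'step 1: running value 0', but the working version logs 'step 1: running value 11'.
Call chain: main -> process_batch(0, 2) (called at line 47).
First divergence: position 6 — shown 'step 1: running value 0', intended 'step 1: running value 11'.
Intended log window:
  4: locate_pivot start: n=6 cutoff=10
  5: step 0: running value 0
  6: step 1: running value 11
  7: step 2: running value 11
Execution walk:
  sum_active([5, 11, 7, 2, 10, 4]) -> 2  [called from main, line 42]
  locate_pivot([5, 11, 7, 2, 10, 4], 10) -> 0  [called from main, line 43]
  gauge_drift(2, 2) -> 0  [called from update_gauge, line 30]
  update_gauge(2, 0) -> 0  [called from main, line 45]
  process_batch(0, 2) -> 0  [called from main, line 47]
Log origin:
  1 — main, line 41
  2 — sum_active, line 2
  3 — sum_active, line 7
  4 — locate_pivot, line 11
  5-10 — locate_pivot, line 16
  11 — locate_pivot, line 17
  12 — main, line 44
  13 — update_gauge, line 27
  14 — gauge_drift, line 21
  15 — main, line 46
  16 — process_batch, line 33
A correct fix: line 15: replace `//` with `+`.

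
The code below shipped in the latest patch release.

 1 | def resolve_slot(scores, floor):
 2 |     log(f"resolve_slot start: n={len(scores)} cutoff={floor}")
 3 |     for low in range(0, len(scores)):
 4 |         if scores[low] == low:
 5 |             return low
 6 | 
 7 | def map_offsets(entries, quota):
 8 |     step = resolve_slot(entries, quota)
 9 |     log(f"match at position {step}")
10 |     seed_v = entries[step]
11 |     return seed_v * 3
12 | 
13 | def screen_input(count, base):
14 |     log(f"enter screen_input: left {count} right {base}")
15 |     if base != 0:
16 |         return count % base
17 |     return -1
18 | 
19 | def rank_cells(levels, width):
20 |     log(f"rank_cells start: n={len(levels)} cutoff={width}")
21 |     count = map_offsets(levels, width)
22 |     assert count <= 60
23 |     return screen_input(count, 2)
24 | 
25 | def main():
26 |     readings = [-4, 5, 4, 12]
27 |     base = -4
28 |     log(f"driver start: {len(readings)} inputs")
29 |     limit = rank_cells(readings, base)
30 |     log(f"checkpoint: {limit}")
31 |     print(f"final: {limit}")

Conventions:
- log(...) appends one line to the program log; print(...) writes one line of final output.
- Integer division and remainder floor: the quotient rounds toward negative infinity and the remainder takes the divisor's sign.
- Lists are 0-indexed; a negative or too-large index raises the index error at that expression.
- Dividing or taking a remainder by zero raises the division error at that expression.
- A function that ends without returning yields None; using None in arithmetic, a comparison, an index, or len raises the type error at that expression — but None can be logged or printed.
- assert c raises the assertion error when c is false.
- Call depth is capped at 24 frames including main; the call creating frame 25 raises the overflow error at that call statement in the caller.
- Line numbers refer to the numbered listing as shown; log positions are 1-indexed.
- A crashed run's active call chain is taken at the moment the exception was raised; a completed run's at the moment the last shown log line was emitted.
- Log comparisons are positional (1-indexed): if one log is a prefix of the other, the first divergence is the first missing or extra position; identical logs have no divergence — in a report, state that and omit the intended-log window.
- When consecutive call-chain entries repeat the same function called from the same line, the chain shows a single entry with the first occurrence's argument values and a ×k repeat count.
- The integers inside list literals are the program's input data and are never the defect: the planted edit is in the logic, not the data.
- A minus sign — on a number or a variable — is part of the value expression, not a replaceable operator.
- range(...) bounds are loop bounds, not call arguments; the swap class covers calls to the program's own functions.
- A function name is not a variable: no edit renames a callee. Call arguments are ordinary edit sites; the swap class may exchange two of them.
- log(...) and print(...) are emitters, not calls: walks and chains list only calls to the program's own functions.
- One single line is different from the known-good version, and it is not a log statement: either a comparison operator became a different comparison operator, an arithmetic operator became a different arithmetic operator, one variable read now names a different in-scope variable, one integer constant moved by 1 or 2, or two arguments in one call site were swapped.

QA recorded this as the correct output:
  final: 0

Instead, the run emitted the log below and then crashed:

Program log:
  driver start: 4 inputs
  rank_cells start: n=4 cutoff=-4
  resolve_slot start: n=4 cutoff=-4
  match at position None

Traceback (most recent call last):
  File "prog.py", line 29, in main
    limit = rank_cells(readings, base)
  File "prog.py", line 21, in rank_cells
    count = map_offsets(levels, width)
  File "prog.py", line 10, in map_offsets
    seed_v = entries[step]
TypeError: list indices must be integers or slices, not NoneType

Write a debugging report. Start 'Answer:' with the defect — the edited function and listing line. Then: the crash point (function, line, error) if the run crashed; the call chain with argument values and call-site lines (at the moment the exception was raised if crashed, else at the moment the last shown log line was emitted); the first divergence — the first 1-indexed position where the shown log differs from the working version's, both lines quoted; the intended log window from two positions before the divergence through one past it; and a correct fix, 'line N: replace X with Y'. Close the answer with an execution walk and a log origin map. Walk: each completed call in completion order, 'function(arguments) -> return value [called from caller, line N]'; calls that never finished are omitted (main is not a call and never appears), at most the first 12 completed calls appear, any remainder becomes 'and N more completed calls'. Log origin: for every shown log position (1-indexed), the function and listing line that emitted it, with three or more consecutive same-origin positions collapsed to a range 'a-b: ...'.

Answer: the defect is in resolve_slot at line 4.
The tell: The earliest visible damage is log position 4 — 'match at position None' rather than the intended 'match at position 0'.
Crash: map_offsets, line 10, TypeError.
Call chain: main -> rank_cells([-4, 5, 4, 12], -4) (called at line 29) -> map_offsets([-4, 5, 4, 12], -4) (called at line 21).
First divergence: position 4; shown 'match at position None' vs intended 'match at position 0'.
Intended log window:
  2: rank_cells start: n=4 cutoff=-4
  3: resolve_slot start: n=4 cutoff=-4
  4: match at position 0
  5: enter screen_input: left -12 right 2
Execution walk:
  resolve_slot([-4, 5, 4, 12], -4) -> None  [called from map_offsets, line 8]
Origin of each log line:
  1: emitted by main (line 28)
  2: emitted by rank_cells (line 20)
  3: emitted by resolve_slot (line 2)
  4: emitted by map_offsets (line 9)
A correct fix: line 4: replace `scores[low] == low` with `scores[low] == floor`.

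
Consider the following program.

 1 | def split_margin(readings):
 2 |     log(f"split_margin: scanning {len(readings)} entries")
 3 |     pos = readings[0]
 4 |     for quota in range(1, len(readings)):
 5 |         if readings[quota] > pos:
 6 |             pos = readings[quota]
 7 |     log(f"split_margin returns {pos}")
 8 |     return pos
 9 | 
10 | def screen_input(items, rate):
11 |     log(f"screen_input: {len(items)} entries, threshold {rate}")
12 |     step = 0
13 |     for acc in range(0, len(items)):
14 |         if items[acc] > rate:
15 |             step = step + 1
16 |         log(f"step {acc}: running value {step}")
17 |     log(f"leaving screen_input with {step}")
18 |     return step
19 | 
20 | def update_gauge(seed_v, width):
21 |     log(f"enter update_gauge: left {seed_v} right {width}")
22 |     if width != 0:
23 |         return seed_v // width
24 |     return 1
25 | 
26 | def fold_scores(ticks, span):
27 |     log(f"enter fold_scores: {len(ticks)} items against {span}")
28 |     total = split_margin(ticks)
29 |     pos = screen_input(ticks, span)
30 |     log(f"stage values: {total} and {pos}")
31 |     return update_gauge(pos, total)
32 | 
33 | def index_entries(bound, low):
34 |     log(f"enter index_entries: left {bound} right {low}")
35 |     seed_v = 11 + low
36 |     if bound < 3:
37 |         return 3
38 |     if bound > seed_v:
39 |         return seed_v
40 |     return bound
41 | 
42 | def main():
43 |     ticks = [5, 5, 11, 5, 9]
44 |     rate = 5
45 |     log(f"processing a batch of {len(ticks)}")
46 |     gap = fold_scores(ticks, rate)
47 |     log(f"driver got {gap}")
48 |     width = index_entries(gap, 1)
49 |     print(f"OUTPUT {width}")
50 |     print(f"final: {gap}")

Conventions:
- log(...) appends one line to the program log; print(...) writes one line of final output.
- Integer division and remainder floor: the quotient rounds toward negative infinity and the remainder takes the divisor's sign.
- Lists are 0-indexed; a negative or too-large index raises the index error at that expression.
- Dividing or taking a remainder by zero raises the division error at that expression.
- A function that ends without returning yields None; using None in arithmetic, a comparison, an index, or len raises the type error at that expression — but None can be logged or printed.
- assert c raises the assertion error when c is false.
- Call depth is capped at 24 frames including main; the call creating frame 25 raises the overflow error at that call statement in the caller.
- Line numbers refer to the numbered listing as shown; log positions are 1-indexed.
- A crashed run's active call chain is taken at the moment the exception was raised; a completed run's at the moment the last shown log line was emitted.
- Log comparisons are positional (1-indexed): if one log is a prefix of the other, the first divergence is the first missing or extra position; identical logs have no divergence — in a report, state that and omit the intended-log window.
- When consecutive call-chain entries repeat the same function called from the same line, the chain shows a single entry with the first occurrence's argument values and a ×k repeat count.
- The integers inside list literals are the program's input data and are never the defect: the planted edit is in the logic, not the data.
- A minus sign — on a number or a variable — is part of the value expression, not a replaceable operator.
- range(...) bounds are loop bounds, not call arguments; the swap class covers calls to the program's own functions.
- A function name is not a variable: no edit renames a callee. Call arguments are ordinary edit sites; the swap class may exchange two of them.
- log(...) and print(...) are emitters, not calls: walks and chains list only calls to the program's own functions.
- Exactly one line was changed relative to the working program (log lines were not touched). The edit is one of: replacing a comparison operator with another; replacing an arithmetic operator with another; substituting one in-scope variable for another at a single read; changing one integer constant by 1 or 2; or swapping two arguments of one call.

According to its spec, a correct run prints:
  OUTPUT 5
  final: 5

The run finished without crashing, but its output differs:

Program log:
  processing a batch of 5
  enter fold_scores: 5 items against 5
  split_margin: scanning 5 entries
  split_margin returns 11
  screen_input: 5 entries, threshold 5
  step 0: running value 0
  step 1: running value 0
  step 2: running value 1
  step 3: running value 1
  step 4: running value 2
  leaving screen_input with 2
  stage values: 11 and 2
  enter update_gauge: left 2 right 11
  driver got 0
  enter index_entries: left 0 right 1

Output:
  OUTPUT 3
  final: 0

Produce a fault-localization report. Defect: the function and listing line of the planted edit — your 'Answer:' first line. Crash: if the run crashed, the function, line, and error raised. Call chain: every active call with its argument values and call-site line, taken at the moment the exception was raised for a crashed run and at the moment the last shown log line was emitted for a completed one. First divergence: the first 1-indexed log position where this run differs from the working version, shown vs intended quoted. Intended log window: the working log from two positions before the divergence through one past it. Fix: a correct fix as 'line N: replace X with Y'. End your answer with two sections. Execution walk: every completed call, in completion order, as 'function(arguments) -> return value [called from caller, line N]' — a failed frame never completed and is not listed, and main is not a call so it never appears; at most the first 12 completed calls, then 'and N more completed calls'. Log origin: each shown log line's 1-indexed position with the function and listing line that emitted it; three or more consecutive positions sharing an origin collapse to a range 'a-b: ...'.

Answer: the defect is in fold_scores at line 31.
The tell: Everything matches until log position 13, which reads 'enter update_gauge: left 2 right 11' in place of 'enter update_gauge: left 11 right 2'.
Call chain: main -> index_entries(0, 1) (called at line 48).
First divergence: position 13 — shown 'enter update_gauge: left 2 right 11', intended 'enter update_gauge: left 11 right 2'.
Intended log window:
  11: leaving screen_input with 2
  12: stage values: 11 and 2
  13: enter update_gauge: left 11 right 2
  14: driver got 5
Execution walk:
  split_margin([5, 5, 11, 5, 9]) -> 11  [called from fold_scores, line 28]
  screen_input([5, 5, 11, 5, 9], 5) -> 2  [called from fold_scores, line 29]
  update_gauge(2, 11) -> 0  [called from fold_scores, line 31]
  fold_scores([5, 5, 11, 5, 9], 5) -> 0  [called from main, line 46]
  index_entries(0, 1) -> 3  [called from main, line 48]
Log line origins:
  1: logged in main at line 45
  2: logged in fold_scores at line 27
  3: logged in split_margin at line 2
  4: logged in split_margin at line 7
  5: logged in screen_input at line 11
  6-10: logged in screen_input at line 16
  11: logged in screen_input at line 17
  12: logged in fold_scores at line 30
  13: logged in update_gauge at line 21
  14: logged in main at line 47
  15: logged in index_entries at line 34
A correct fix: line 31: replace `update_gauge(pos, total)` with `update_gauge(total, pos)`.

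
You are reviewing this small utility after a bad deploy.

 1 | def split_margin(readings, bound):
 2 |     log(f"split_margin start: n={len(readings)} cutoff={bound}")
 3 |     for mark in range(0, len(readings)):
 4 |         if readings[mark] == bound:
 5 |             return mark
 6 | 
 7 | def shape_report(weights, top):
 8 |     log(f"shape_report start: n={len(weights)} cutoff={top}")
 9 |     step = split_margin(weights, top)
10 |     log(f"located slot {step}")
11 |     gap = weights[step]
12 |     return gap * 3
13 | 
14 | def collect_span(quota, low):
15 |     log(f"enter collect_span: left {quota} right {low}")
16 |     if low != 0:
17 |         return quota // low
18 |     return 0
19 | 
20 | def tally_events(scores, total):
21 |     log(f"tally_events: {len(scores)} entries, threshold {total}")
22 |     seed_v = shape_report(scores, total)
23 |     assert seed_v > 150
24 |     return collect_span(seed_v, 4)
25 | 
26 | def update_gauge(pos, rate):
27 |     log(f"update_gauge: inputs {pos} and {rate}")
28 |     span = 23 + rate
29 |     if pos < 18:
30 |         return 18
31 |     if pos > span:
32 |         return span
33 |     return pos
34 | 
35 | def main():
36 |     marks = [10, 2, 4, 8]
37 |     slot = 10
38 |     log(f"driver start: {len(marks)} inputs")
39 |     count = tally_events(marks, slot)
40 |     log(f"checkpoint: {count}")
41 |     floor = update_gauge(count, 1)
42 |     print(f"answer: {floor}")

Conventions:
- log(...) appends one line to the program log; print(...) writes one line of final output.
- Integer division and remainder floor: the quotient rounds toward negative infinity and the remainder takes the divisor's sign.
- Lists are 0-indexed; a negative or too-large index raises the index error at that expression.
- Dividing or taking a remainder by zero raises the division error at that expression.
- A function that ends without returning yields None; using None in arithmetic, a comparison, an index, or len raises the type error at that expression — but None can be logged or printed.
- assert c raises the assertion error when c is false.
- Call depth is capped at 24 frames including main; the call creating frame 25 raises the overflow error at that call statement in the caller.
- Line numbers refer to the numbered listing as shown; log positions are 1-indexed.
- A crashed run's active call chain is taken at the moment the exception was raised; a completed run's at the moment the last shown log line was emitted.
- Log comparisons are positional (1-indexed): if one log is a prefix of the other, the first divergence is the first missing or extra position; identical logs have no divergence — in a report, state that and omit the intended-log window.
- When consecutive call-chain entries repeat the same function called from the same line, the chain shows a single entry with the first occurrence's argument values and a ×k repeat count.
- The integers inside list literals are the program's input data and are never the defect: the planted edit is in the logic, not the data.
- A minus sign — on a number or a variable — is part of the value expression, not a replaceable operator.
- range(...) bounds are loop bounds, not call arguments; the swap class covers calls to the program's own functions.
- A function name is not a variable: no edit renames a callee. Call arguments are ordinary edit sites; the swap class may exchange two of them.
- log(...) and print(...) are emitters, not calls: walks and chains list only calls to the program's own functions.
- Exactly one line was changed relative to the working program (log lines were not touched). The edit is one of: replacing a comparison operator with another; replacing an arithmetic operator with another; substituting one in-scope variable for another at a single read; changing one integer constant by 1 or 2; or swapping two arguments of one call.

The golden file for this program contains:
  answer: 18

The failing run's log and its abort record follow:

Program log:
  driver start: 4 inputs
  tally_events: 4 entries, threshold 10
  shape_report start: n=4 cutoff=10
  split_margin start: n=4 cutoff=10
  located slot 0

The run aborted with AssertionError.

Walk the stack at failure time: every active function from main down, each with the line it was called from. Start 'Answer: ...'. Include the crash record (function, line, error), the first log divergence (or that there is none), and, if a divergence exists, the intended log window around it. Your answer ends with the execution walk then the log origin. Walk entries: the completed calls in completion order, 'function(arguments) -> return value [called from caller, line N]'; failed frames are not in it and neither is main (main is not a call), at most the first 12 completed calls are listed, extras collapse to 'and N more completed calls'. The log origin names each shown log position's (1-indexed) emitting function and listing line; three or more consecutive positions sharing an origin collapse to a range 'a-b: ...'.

Answer: main -> tally_events (called at line 39).
Core observation: Only 5 log lines were emitted before the run died; the intended continuation was 'enter collect_span: left 30 right 4'.
Crash: tally_events, line 23, AssertionError.
First divergence: position 6 — after 5 matching lines the faulty run goes silent; intended next line 'enter collect_span: left 30 right 4'.
Intended log window:
  4: split_margin start: n=4 cutoff=10
  5: located slot 0
  6: enter collect_span: left 30 right 4
  7: checkpoint: 7
Execution walk:
  split_margin([10, 2, 4, 8], 10) -> 0  [called from shape_report, line 9]
  shape_report([10, 2, 4, 8], 10) -> 30  [called from tally_events, line 22]
Log origins:
  1: logged in main at line 38
  2: logged in tally_events at line 21
  3: logged in shape_report at line 8
  4: logged in split_margin at line 2
  5: logged in shape_report at line 10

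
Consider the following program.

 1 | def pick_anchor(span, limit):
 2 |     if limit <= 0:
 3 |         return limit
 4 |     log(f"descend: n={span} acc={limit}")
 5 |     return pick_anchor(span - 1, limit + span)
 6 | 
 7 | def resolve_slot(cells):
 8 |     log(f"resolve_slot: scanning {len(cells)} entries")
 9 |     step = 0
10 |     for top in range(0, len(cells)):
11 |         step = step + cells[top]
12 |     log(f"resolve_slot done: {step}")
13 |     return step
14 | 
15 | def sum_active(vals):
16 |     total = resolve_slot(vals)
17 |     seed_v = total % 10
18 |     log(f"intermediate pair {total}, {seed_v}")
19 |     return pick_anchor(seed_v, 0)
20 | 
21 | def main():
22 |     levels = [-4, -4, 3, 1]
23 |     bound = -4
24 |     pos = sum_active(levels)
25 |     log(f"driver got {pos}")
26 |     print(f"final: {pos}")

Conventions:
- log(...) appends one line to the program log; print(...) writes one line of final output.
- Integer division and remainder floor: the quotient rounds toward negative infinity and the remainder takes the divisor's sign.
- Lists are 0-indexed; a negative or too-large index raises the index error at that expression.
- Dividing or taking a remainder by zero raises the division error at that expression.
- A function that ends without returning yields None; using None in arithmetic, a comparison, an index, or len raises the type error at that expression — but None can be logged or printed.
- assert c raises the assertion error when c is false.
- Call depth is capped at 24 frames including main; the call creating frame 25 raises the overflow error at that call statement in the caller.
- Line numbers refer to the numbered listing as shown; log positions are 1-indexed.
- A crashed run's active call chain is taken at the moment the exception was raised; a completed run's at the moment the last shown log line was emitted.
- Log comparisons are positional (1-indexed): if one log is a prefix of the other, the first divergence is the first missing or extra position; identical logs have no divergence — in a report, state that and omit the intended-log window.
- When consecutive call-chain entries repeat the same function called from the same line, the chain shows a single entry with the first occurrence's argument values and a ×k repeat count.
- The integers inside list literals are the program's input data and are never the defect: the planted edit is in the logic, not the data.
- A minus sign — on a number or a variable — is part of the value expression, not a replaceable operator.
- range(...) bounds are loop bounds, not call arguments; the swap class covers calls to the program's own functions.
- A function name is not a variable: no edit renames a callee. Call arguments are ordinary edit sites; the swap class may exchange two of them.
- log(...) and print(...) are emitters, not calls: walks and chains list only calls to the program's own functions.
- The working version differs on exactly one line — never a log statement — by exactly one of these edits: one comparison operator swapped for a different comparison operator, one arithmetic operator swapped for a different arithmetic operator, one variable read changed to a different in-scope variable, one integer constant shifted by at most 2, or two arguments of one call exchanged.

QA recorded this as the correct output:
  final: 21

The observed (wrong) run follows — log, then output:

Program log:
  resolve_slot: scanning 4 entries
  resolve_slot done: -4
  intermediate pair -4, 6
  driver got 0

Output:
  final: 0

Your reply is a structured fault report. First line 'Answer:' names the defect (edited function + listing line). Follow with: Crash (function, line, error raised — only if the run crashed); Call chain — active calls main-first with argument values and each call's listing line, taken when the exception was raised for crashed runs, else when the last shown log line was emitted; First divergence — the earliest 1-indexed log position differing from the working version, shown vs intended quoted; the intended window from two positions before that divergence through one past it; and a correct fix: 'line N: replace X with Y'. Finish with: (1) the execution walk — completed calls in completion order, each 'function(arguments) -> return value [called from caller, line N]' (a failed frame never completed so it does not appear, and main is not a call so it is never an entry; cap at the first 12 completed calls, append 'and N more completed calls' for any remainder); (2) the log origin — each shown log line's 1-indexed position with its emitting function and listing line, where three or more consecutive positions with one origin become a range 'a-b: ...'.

Answer: the defect is in pick_anchor at line 2.
Key observation: Log line 4 is where behavior first shows: 'driver got 0' appears instead of 'descend: n=6 acc=0'.
Call chain: main.
First divergence: position 4 — the shown line 'driver got 0' should read 'descend: n=6 acc=0'.
Intended log window:
  2: resolve_slot done: -4
  3: intermediate pair -4, 6
  4: descend: n=6 acc=0
  5: descend: n=5 acc=6
Execution walk:
  resolve_slot([-4, -4, 3, 1]) -> -4  [called from sum_active, line 16]
  pick_anchor(6, 0) -> 0  [called from sum_active, line 19]
  sum_active([-4, -4, 3, 1]) -> 0  [called from main, line 24]
Log line origins:
  1 — resolve_slot, line 8
  2 — resolve_slot, line 12
  3 — sum_active, line 18
  4 — main, line 25
A correct fix: line 2: replace `limit` with `span`.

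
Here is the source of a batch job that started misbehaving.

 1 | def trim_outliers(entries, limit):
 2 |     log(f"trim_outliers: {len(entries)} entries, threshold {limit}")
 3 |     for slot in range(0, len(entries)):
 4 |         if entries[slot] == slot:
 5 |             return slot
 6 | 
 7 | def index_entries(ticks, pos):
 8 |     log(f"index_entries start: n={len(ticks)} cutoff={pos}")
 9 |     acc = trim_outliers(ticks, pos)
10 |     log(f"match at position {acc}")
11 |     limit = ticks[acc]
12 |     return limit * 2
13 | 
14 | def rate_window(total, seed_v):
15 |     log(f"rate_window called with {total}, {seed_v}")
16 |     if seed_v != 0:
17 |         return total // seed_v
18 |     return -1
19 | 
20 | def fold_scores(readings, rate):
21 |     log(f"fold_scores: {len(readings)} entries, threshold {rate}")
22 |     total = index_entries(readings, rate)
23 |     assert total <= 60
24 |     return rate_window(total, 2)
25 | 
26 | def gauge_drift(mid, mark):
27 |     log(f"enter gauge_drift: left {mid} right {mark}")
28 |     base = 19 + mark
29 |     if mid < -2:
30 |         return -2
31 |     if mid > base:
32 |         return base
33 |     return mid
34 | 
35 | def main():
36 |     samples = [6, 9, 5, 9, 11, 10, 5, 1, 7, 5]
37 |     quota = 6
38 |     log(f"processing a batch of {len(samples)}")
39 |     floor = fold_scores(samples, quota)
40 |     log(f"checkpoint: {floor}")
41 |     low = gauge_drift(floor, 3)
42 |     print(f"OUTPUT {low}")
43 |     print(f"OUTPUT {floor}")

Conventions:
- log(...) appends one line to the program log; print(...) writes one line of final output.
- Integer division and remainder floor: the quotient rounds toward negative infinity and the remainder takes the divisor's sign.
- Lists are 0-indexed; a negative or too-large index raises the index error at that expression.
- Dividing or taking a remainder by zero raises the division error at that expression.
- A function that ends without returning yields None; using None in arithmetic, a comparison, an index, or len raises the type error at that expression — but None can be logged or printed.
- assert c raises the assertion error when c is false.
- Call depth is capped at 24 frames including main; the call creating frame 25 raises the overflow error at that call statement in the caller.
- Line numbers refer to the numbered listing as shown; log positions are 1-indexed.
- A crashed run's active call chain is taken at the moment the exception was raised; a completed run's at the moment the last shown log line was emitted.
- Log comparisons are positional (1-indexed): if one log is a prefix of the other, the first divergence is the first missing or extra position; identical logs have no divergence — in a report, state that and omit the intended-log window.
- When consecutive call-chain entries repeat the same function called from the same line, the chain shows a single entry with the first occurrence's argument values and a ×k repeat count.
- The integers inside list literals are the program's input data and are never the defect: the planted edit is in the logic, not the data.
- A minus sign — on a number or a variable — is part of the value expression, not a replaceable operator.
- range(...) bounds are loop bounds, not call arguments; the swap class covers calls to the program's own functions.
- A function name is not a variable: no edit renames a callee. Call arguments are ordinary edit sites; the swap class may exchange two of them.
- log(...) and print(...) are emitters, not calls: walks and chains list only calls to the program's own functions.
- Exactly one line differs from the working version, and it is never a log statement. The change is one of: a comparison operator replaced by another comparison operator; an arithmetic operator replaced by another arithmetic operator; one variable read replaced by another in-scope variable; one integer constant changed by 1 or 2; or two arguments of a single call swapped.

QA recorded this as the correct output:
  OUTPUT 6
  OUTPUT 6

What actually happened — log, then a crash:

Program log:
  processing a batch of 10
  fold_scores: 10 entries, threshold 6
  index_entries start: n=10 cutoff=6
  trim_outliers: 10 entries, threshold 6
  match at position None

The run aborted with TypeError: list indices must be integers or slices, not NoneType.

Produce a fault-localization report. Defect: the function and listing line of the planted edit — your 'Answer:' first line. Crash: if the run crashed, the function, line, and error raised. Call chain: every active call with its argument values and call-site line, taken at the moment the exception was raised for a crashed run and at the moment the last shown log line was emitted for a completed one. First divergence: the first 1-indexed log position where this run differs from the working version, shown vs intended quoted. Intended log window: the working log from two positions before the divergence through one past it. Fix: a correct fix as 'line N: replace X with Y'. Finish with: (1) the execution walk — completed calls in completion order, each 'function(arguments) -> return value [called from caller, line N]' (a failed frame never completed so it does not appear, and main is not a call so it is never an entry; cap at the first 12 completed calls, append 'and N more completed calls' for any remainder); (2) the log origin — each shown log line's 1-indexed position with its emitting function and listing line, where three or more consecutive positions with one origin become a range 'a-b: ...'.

Answer: the defect is in trim_outliers at line 4.
The tell: The earliest visible damage is log position 5 — 'match at position None' rather than the intended 'match at position 0'.
Crash: index_entries, line 11, TypeError.
Call chain: main -> fold_scores([6, 9, 5, 9, 11, 10, 5, 1, 7, 5], 6) (called at line 39) -> index_entries([6, 9, 5, 9, 11, 10, 5, 1, 7, 5], 6) (called at line 22).
First divergence: at position 5 the run shows 'match at position None' where the working version logs 'match at position 0'.
Intended log window:
  3: index_entries start: n=10 cutoff=6
  4: trim_outliers: 10 entries, threshold 6
  5: match at position 0
  6: rate_window called with 12, 2
Execution walk:
  trim_outliers([6, 9, 5, 9, 11, 10, 5, 1, 7, 5], 6) -> None  [called from index_entries, line 9]
Origin of each log line:
  1 — main, line 38
  2 — fold_scores, line 21
  3 — index_entries, line 8
  4 — trim_outliers, line 2
  5 — index_entries, line 10
A correct fix: line 4: replace `entries[slot] == slot` with `entries[slot] == limit`.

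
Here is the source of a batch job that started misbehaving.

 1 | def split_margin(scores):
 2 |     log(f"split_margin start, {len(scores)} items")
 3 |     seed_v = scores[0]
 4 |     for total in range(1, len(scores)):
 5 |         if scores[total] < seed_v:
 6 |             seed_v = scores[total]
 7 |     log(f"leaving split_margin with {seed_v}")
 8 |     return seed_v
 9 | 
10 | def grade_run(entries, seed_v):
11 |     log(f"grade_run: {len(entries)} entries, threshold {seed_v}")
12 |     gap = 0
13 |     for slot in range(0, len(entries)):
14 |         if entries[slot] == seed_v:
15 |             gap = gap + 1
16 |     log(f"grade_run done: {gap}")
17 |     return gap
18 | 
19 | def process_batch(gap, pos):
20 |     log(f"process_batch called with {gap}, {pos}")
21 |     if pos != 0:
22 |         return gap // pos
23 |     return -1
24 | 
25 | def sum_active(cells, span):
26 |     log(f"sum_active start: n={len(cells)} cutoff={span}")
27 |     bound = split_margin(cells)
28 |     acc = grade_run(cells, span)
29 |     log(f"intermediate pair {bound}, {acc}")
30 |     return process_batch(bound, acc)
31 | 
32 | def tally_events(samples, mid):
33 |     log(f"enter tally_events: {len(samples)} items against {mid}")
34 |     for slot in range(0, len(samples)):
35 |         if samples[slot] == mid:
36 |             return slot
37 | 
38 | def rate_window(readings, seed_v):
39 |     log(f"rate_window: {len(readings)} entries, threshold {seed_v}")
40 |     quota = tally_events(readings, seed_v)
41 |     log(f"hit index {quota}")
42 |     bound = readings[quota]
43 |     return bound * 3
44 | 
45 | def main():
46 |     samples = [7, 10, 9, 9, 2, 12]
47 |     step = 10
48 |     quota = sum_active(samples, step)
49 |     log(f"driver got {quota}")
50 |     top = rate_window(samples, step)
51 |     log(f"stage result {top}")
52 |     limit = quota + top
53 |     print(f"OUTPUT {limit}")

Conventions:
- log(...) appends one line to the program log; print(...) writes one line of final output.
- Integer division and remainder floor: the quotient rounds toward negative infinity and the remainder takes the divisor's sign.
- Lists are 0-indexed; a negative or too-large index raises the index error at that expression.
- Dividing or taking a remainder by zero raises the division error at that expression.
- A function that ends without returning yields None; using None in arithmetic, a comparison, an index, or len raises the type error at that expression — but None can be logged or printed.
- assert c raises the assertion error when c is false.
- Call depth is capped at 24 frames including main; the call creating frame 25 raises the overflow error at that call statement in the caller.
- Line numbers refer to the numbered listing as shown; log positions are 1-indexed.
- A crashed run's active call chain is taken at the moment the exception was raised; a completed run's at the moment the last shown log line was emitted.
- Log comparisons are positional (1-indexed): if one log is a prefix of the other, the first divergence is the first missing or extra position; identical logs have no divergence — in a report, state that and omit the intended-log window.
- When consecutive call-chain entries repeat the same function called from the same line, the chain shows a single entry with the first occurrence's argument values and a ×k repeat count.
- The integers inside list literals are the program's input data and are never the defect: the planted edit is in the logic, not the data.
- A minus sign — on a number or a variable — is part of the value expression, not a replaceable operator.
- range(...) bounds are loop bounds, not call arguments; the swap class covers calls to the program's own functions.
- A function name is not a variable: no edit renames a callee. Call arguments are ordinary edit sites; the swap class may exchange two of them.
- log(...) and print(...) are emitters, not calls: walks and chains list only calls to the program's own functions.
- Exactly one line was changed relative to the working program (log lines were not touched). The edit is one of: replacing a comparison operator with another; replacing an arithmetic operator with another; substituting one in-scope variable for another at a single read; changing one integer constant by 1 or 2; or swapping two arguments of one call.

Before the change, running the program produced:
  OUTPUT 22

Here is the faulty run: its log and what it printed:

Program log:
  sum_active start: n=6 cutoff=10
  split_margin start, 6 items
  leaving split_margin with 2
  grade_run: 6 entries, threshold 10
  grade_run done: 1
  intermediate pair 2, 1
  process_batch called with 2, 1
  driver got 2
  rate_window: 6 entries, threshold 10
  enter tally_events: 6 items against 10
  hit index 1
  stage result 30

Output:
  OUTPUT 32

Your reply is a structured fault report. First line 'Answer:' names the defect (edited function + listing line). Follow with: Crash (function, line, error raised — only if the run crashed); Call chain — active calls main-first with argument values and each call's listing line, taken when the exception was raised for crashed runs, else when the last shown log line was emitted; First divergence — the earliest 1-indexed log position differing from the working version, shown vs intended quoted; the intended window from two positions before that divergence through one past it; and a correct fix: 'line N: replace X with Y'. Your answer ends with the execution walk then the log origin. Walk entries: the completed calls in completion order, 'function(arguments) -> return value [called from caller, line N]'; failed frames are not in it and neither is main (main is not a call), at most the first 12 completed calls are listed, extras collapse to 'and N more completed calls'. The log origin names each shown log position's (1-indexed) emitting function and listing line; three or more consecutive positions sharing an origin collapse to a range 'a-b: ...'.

Answer: the defect is in rate_window at line 43.
Key observation: At log position 12 the runs split — shown 'stage result 30', but the working version logs 'stage result 20'.
Call chain: main.
First divergence: at position 12 the run shows 'stage result 30' where the working version logs 'stage result 20'.
Intended log window:
  10: enter tally_events: 6 items against 10
  11: hit index 1
  12: stage result 20
Execution walk:
  split_margin([7, 10, 9, 9, 2, 12]) -> 2  [called from sum_active, line 27]
  grade_run([7, 10, 9, 9, 2, 12], 10) -> 1  [called from sum_active, line 28]
  process_batch(2, 1) -> 2  [called from sum_active, line 30]
  sum_active([7, 10, 9, 9, 2, 12], 10) -> 2  [called from main, line 48]
  tally_events([7, 10, 9, 9, 2, 12], 10) -> 1  [called from rate_window, line 40]
  rate_window([7, 10, 9, 9, 2, 12], 10) -> 30  [called from main, line 50]
Log line origins:
  1: emitted by sum_active (line 26)
  2: emitted by split_margin (line 2)
  3: emitted by split_margin (line 7)
  4: emitted by grade_run (line 11)
  5: emitted by grade_run (line 16)
  6: emitted by sum_active (line 29)
  7: emitted by process_batch (line 20)
  8: emitted by main (line 49)
  9: emitted by rate_window (line 39)
  10: emitted by tally_events (line 33)
  11: emitted by rate_window (line 41)
  12: emitted by main (line 51)
A correct fix: line 43: replace `3` with `2`.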